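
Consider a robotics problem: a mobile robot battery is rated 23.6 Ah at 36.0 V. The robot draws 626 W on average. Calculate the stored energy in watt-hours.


E = capacity * V = 23.6*36.0 = 849.6000

849.6000 Wh


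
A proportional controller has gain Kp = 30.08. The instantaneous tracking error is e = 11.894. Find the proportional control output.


u_P = Kp * e = 30.08 * 11.894 = 357.7715

357.7715


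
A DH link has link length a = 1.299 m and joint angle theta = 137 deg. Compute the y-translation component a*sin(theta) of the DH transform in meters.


a*sin(theta) = 1.299*sin(137 deg) = 0.8859

0.8859 m


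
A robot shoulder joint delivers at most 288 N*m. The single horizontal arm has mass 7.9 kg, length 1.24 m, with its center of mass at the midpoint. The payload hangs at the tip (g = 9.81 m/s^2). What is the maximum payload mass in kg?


tau_arm = m_arm*g*(L/2) = 7.9*9.81*1.24/2 = 48.0494 N*m
tau_payload = tau_max - tau_arm = 288 - 48.0494 = 239.9506
m_payload = tau_payload / (g*L) = 239.9506 / (9.81*1.24) = 19.7256

19.7256 kg


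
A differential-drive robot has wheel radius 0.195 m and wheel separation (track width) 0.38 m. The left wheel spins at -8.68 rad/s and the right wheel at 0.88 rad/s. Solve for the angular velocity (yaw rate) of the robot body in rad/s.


omega = r*(wR - wL)/L = 0.195*(0.88 - (-8.68))/0.38 = 4.9058

4.9058 rad/s


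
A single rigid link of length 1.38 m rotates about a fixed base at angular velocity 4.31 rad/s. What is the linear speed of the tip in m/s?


v = L*omega = 1.38 * 4.31 = 5.9478

5.9478 m/s


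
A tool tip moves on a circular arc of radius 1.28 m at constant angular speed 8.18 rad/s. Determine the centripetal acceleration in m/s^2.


a_c = omega^2 * r = 8.18^2 * 1.28 = 85.6479

85.6479 m/s^2


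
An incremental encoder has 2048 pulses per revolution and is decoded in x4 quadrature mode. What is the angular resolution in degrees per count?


resolution = 360 / (PPR * 4) = 360 / 8192 = 0.0439

0.0439 degrees


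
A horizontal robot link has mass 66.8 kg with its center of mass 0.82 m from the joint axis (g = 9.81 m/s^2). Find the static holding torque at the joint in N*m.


tau = m*g*L = 66.8 * 9.81 * 0.82 = 537.3526

537.3526 N*m


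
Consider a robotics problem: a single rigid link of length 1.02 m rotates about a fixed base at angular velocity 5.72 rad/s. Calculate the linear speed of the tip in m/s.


v = L*omega = 1.02 * 5.72 = 5.8344

5.8344 m/s


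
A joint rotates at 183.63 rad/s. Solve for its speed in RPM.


RPM = 183.63 * 60/(2*pi) = 1753.5373

1753.5373 RPM


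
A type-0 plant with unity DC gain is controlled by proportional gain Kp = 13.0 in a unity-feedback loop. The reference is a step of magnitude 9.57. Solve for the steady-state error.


e_ss = R/(1 + Kp) = 9.57/(1 + 13.0) = 9.57/14.0000 = 0.6836

0.6836


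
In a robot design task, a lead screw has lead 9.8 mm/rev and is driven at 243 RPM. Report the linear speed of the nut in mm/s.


v = lead * (RPM/60) = 9.8*243/60 = 39.6900

39.6900 mm/s


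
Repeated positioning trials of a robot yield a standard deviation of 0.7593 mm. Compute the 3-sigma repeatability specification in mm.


repeatability = 3*sigma = 3*0.7593 = 2.2779

2.2779 mm


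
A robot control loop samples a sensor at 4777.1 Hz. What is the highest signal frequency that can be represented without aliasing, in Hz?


f_max = f_s/2 = 4777.1/2 = 2388.5500

2388.5500 Hz


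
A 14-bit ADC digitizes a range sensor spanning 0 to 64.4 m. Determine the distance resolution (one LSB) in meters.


res = range / 2^n = 64.4/2^14 = 64.4/16384 = 0.0039

0.0039 m


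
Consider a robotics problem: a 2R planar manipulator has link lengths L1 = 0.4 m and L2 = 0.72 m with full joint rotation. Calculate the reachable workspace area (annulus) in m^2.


r_max = L1 + L2 = 1.1200, r_min = |L1 - L2| = 0.3200
A = pi*(r_max^2 - r_min^2) = pi*(1.2544 - 0.1024) = 3.6191

3.6191 m^2


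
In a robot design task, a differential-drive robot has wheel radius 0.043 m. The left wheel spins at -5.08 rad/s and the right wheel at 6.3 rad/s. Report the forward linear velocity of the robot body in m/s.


v = r*(wR + wL)/2 = 0.043*(6.3 + -5.08)/2 = 0.0262

0.0262 m/s


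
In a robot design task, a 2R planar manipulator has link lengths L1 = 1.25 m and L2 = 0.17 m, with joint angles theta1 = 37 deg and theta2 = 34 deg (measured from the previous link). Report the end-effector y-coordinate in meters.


y = L1*sin(th1) + L2*sin(th1+th2) = 1.25*sin(37 deg) + 0.17*sin(71 deg) = 0.9130

0.9130 m


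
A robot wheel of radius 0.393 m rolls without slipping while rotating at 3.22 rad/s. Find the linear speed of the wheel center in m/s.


v = omega * r = 3.22 * 0.393 = 1.2655

1.2655 m/s


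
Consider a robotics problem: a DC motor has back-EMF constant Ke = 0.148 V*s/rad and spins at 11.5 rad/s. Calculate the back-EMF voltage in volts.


V_emf = Ke * omega = 0.148*11.5 = 1.7020

1.7020 V


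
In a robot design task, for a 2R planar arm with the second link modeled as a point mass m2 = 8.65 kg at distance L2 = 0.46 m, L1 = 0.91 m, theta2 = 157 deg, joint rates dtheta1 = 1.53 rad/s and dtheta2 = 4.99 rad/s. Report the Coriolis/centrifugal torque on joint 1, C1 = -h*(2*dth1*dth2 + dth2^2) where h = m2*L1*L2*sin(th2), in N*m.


h = m2*L1*L2*sin(th2) = 8.65*0.91*0.46*sin(157 deg) = 1.414794
C1 = -h*(2*1.53*4.99 + 4.99^2) = -1.414794*40.1695 = -56.8316

-56.8316 N*m


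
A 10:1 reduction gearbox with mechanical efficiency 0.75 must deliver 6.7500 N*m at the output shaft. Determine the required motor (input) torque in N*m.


tau_in = tau_out / (N * eta) = 6.7500 / (10 * 0.75) = 0.9000

0.9000 N*m


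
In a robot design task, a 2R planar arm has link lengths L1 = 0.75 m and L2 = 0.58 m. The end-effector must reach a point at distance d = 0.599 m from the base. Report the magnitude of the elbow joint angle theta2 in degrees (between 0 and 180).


cos(th2) = (d^2 - L1^2 - L2^2)/(2*L1*L2) = (0.599^2 - 0.75^2 - 0.58^2)/(2*0.75*0.58) = -0.62080345
th2 = acos(-0.62080345) = 128.3748 deg

128.3748 degrees


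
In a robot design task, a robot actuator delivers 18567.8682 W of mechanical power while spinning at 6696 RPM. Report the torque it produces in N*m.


omega = 6696 * 2*pi/60 = 701.203480 rad/s
tau = P / omega = 18567.8682 / 701.203480 = 26.4800

26.4800 N*m


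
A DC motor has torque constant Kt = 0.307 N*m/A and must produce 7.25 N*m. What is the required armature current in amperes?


I = tau / Kt = 7.25/0.307 = 23.6156

23.6156 A


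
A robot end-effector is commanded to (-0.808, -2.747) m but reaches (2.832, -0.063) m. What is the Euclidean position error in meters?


dx = 2.832 - (-0.808) = 3.6400, dy = -0.063 - (-2.747) = 2.6840
err = sqrt(13.249600 + 7.203856) = 4.5225

4.5225 m


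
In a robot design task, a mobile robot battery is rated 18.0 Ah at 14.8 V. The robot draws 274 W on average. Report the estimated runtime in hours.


E = 18.0*14.8 = 266.4000 Wh
t = E/P = 266.4000/274 = 0.9723

0.9723 hours


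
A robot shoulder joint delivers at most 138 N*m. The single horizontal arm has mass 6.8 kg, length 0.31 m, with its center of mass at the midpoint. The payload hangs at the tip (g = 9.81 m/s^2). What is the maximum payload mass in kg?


tau_arm = m_arm*g*(L/2) = 6.8*9.81*0.31/2 = 10.3397 N*m
tau_payload = tau_max - tau_arm = 138 - 10.3397 = 127.6603
m_payload = tau_payload / (g*L) = 127.6603 / (9.81*0.31) = 41.9783

41.9783 kg


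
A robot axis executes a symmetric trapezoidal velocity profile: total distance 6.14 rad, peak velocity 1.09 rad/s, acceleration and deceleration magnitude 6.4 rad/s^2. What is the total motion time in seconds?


t_acc = v/a = 1.09/6.4 = 0.170313 s
d_acc = v^2/(2a) = 0.092820 rad (each ramp)
d_cruise = 6.14 - 2*0.092820 = 5.954360 rad
t_cruise = 5.954360/1.09 = 5.462716 s
t_total = 2*0.170313 + 5.462716 = 5.8033

5.8033 s


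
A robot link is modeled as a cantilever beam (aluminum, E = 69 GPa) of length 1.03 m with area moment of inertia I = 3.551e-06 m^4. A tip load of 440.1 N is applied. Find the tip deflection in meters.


delta = F*L^3/(3*E*I) = 440.1*1.03^3/(3*6.900e+10*3.551e-06)
      = 480.9091527/735057 = 6.5425e-04

6.5425e-04 m


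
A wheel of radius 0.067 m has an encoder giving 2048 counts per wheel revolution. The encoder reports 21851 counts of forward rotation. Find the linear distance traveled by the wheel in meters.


revs = 21851/2048 = 10.669434
d = revs * 2*pi*r = 10.669434 * 2*pi*0.067 = 4.4915

4.4915 m


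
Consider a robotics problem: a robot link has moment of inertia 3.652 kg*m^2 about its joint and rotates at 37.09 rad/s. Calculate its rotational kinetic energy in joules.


KE = (1/2)*I*omega^2 = 0.5*3.652*37.09^2 = 2511.9700

2511.9700 J


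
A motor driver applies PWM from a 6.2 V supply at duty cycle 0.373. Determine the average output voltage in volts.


V_avg = V_supply * D = 6.2*0.373 = 2.3126

2.3126 V


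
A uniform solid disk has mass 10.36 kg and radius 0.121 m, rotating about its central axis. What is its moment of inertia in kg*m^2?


I = (1/2)*m*R^2 = 0.5*10.36*0.121^2 = 0.0758

0.0758 kg*m^2


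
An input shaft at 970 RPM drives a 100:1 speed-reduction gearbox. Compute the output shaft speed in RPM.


omega_out = omega_in / N = 970 / 100 = 9.7000

9.7000 RPM


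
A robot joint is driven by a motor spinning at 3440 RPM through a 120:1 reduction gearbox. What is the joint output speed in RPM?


omega_joint = omega_motor / N = 3440 / 120 = 28.6667

28.6667 RPM


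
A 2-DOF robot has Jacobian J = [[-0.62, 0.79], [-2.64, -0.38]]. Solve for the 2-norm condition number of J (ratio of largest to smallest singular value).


JJ^T eigenvalues: trace(JJ^T) = 8.1225, det(JJ^T) = det(J)^2 = 5.38796944
s_max^2 = (8.1225 + sqrt(44.42312849))/2 = 7.39378389
s_min^2 = (8.1225 - sqrt(44.42312849))/2 = 0.72871611
kappa = s_max/s_min = sqrt(7.39378389/0.72871611) = 3.1853

3.1853


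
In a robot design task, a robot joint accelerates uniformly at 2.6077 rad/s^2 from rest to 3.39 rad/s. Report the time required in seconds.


t = delta_omega / alpha = 3.39 / 2.6077 = 1.3000

1.3000 s


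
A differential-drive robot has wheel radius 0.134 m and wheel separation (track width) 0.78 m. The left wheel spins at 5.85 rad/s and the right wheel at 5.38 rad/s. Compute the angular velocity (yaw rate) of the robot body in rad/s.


omega = r*(wR - wL)/L = 0.134*(5.38 - (5.85))/0.78 = -0.0807

-0.0807 rad/s


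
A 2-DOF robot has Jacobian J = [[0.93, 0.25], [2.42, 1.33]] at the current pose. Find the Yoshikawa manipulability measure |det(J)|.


det(J) = 0.93*1.33 - (0.25)*(2.42) = 0.6319
|det(J)| = 0.6319

0.6319


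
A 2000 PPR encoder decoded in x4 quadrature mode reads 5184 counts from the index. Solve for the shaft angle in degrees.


angle = counts * 360 / (PPR*4) = 5184 * 360 / 8000 = 233.2800

233.2800 degrees


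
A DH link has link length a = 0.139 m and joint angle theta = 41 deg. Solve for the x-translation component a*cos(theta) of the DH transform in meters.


a*cos(theta) = 0.139*cos(41 deg) = 0.1049

0.1049 m


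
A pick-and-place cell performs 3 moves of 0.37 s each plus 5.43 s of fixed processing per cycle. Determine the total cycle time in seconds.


T = 3*0.37 + 5.43 = 6.5400

6.5400 s


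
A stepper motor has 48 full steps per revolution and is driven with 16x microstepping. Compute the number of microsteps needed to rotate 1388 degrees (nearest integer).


step_size = 360/(48*16) = 360/768 = 0.468750 deg
n = 1388/(360/768) = 1388*768/360 = 2961.0667 -> 2961

2961 steps


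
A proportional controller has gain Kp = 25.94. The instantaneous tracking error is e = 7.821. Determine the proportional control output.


u_P = Kp * e = 25.94 * 7.821 = 202.8767

202.8767


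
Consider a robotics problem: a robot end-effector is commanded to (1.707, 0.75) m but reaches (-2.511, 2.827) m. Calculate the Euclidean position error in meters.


dx = -2.511 - (1.707) = -4.2180, dy = 2.827 - (0.75) = 2.0770
err = sqrt(17.791524 + 4.313929) = 4.7016

4.7016 m


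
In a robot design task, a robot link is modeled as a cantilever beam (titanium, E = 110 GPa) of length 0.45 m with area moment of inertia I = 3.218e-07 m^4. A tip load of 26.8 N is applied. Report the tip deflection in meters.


delta = F*L^3/(3*E*I) = 26.8*0.45^3/(3*1.100e+11*3.218e-07)
      = 2.44215/106194 = 2.2997e-05

2.2997e-05 m


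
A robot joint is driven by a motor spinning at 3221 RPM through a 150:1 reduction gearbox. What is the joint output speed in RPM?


omega_joint = omega_motor / N = 3221 / 150 = 21.4733

21.4733 RPM


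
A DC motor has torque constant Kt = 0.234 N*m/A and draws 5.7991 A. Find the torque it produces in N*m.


tau = Kt * I = 0.234*5.7991 = 1.3570

1.3570 N*m


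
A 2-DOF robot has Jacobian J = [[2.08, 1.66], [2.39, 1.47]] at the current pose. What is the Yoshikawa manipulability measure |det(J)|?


det(J) = 2.08*1.47 - (1.66)*(2.39) = -0.9098
|det(J)| = 0.9098

0.9098


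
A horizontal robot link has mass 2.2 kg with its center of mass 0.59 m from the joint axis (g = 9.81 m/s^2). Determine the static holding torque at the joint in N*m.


tau = m*g*L = 2.2 * 9.81 * 0.59 = 12.7334

12.7334 N*m


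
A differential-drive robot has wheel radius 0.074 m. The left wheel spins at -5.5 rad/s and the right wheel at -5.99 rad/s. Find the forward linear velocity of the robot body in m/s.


v = r*(wR + wL)/2 = 0.074*(-5.99 + -5.5)/2 = -0.4251

-0.4251 m/s


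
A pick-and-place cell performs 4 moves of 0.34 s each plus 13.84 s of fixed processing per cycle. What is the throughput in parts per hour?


T_cycle = 4*0.34 + 13.84 = 15.2000 s
rate = 3600/T = 236.8421

236.8421 parts/hour


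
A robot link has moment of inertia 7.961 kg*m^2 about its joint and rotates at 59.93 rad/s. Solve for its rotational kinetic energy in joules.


KE = (1/2)*I*omega^2 = 0.5*7.961*59.93^2 = 14296.3833

14296.3833 J


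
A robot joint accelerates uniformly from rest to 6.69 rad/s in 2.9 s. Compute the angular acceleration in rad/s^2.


alpha = delta_omega / t = 6.69 / 2.9 = 2.3069

2.3069 rad/s^2


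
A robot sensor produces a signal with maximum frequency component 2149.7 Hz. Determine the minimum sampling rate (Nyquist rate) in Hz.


f_s,min = 2*f_max = 2*2149.7 = 4299.4000

4299.4000 Hz


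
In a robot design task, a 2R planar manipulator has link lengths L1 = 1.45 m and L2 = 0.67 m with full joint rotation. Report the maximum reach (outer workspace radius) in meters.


r_max = L1 + L2 = 1.45 + 0.67 = 2.1200

2.1200 m


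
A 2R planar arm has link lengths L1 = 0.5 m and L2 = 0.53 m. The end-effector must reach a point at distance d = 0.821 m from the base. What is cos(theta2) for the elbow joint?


cos(th2) = (d^2 - L1^2 - L2^2)/(2*L1*L2) = (0.821^2 - 0.5^2 - 0.53^2)/(2*0.5*0.53) = 0.2701

0.2701


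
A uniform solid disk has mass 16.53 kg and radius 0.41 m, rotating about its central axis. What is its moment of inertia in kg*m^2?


I = (1/2)*m*R^2 = 0.5*16.53*0.41^2 = 1.3893

1.3893 kg*m^2


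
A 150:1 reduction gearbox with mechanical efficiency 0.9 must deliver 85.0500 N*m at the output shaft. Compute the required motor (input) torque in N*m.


tau_in = tau_out / (N * eta) = 85.0500 / (150 * 0.9) = 0.6300

0.6300 N*m


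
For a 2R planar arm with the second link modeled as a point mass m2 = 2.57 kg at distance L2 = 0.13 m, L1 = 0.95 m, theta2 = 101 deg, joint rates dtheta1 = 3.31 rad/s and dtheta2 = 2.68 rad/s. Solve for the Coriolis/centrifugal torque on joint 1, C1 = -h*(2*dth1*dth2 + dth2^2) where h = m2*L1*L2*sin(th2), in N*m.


h = m2*L1*L2*sin(th2) = 2.57*0.95*0.13*sin(101 deg) = 0.311564
C1 = -h*(2*3.31*2.68 + 2.68^2) = -0.311564*24.9240 = -7.7654

-7.7654 N*m


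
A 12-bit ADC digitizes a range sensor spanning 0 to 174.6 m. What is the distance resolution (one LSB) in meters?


res = range / 2^n = 174.6/2^12 = 174.6/4096 = 0.0426

0.0426 m


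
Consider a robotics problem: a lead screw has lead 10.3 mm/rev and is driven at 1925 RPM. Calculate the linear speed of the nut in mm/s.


v = lead * (RPM/60) = 10.3*1925/60 = 330.4583

330.4583 mm/s


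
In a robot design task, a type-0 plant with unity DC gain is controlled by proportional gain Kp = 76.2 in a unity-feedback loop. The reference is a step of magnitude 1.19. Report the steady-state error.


e_ss = R/(1 + Kp) = 1.19/(1 + 76.2) = 1.19/77.2000 = 0.0154

0.0154


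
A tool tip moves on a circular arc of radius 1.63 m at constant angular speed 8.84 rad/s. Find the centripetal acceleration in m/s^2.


a_c = omega^2 * r = 8.84^2 * 1.63 = 127.3773

127.3773 m/s^2


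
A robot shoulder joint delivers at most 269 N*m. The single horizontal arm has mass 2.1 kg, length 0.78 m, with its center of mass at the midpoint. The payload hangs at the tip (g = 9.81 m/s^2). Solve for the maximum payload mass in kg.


tau_arm = m_arm*g*(L/2) = 2.1*9.81*0.78/2 = 8.0344 N*m
tau_payload = tau_max - tau_arm = 269 - 8.0344 = 260.9656
m_payload = tau_payload / (g*L) = 260.9656 / (9.81*0.78) = 34.1051

34.1051 kg


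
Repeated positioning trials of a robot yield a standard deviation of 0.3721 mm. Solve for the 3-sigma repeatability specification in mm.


repeatability = 3*sigma = 3*0.3721 = 1.1163

1.1163 mm


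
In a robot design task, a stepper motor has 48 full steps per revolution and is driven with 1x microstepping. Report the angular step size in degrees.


step = 360/(48*1) = 360/48 = 7.5000

7.5000 degrees


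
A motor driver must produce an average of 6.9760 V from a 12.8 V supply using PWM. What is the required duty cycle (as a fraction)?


D = V_avg/V_supply = 6.9760/12.8 = 0.5450

0.5450


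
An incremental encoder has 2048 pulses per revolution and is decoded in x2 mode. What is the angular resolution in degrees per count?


resolution = 360 / (PPR * 2) = 360 / 4096 = 0.0879

0.0879 degrees


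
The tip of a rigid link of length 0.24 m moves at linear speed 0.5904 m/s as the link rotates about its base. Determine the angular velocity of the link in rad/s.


omega = v / L = 0.5904 / 0.24 = 2.4600

2.4600 rad/s


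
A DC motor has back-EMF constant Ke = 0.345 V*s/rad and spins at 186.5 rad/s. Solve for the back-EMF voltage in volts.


V_emf = Ke * omega = 0.345*186.5 = 64.3425

64.3425 V


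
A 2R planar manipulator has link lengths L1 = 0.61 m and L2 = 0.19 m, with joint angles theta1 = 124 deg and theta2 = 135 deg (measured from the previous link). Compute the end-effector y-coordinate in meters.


y = L1*sin(th1) + L2*sin(th1+th2) = 0.61*sin(124 deg) + 0.19*sin(259 deg) = 0.3192

0.3192 m


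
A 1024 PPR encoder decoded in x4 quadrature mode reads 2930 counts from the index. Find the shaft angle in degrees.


angle = counts * 360 / (PPR*4) = 2930 * 360 / 4096 = 257.5195

257.5195 degrees


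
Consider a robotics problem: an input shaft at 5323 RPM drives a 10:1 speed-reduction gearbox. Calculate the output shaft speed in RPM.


omega_out = omega_in / N = 5323 / 10 = 532.3000

532.3000 RPM


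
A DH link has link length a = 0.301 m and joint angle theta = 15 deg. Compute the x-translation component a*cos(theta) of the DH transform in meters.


a*cos(theta) = 0.301*cos(15 deg) = 0.2907

0.2907 m


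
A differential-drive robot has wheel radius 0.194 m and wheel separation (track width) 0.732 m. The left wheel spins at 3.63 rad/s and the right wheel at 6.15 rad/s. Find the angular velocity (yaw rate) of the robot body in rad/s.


omega = r*(wR - wL)/L = 0.194*(6.15 - (3.63))/0.732 = 0.6679

0.6679 rad/s


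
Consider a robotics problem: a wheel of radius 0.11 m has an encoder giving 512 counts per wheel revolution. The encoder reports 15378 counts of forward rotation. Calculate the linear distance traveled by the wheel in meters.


revs = 15378/512 = 30.035156
d = revs * 2*pi*r = 30.035156 * 2*pi*0.11 = 20.7588

20.7588 m


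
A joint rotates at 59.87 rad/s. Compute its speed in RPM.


RPM = 59.87 * 60/(2*pi) = 571.7164

571.7164 RPM


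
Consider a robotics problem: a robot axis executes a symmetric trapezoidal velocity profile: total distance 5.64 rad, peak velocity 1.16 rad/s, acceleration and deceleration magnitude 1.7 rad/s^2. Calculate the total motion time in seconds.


t_acc = v/a = 1.16/1.7 = 0.682353 s
d_acc = v^2/(2a) = 0.395765 rad (each ramp)
d_cruise = 5.64 - 2*0.395765 = 4.848470 rad
t_cruise = 4.848470/1.16 = 4.179716 s
t_total = 2*0.682353 + 4.179716 = 5.5444

5.5444 s


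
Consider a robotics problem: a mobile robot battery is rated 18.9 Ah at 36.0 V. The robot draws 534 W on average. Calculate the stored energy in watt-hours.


E = capacity * V = 18.9*36.0 = 680.4000

680.4000 Wh


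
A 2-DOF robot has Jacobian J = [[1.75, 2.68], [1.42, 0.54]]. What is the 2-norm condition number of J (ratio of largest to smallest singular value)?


JJ^T eigenvalues: trace(JJ^T) = 12.5529, det(JJ^T) = det(J)^2 = 8.18303236
s_max^2 = (12.5529 + sqrt(124.84316897))/2 = 11.86311199
s_min^2 = (12.5529 - sqrt(124.84316897))/2 = 0.68978801
kappa = s_max/s_min = sqrt(11.86311199/0.68978801) = 4.1471

4.1471


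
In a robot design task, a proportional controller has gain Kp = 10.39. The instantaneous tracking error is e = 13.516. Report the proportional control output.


u_P = Kp * e = 10.39 * 13.516 = 140.4312

140.4312


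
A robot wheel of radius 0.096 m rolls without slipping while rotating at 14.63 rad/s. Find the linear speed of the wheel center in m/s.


v = omega * r = 14.63 * 0.096 = 1.4045

1.4045 m/s


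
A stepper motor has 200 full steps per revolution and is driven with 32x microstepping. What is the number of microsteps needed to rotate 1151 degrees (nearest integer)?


step_size = 360/(200*32) = 360/6400 = 0.056250 deg
n = 1151/(360/6400) = 1151*6400/360 = 20462.2222 -> 20462

20462 steps


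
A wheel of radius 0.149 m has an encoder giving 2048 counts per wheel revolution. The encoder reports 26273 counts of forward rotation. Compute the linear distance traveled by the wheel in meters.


revs = 26273/2048 = 12.828613
d = revs * 2*pi*r = 12.828613 * 2*pi*0.149 = 12.0101

12.0101 m


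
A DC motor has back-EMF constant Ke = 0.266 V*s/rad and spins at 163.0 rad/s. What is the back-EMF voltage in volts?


V_emf = Ke * omega = 0.266*163.0 = 43.3580

43.3580 V


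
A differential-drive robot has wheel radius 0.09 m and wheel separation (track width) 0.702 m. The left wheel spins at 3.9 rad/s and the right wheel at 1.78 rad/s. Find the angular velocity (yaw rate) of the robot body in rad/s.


omega = r*(wR - wL)/L = 0.09*(1.78 - (3.9))/0.702 = -0.2718

-0.2718 rad/s


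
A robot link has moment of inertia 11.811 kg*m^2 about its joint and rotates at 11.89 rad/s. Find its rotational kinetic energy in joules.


KE = (1/2)*I*omega^2 = 0.5*11.811*11.89^2 = 834.8729

834.8729 J


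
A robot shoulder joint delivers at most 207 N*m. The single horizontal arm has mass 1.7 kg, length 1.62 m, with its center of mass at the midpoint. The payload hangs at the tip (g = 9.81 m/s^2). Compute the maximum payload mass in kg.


tau_arm = m_arm*g*(L/2) = 1.7*9.81*1.62/2 = 13.5084 N*m
tau_payload = tau_max - tau_arm = 207 - 13.5084 = 193.4916
m_payload = tau_payload / (g*L) = 193.4916 / (9.81*1.62) = 12.1753

12.1753 kg


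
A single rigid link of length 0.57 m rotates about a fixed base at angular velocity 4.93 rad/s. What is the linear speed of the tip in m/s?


v = L*omega = 0.57 * 4.93 = 2.8101

2.8101 m/s


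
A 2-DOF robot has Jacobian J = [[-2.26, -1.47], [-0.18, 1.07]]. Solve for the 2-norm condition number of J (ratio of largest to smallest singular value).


JJ^T eigenvalues: trace(JJ^T) = 8.4458, det(JJ^T) = det(J)^2 = 7.19741584
s_max^2 = (8.4458 + sqrt(42.54187428))/2 = 7.48410661
s_min^2 = (8.4458 - sqrt(42.54187428))/2 = 0.96169339
kappa = s_max/s_min = sqrt(7.48410661/0.96169339) = 2.7897

2.7897


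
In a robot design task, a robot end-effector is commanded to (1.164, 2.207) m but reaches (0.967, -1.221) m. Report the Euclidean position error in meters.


dx = 0.967 - (1.164) = -0.1970, dy = -1.221 - (2.207) = -3.4280
err = sqrt(0.038809 + 11.751184) = 3.4337

3.4337 m


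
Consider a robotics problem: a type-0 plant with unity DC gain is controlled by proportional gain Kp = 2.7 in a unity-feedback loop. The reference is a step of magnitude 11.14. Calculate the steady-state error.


e_ss = R/(1 + Kp) = 11.14/(1 + 2.7) = 11.14/3.7000 = 3.0108

3.0108


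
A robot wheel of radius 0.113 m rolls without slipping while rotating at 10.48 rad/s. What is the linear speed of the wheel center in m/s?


v = omega * r = 10.48 * 0.113 = 1.1842

1.1842 m/s


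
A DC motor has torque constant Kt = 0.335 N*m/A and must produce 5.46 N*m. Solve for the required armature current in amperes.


I = tau / Kt = 5.46/0.335 = 16.2985

16.2985 A


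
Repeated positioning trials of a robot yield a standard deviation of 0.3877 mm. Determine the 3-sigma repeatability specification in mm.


repeatability = 3*sigma = 3*0.3877 = 1.1631

1.1631 mm


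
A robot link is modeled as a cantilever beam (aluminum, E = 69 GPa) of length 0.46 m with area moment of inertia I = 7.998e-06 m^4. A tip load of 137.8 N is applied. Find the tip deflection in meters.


delta = F*L^3/(3*E*I) = 137.8*0.46^3/(3*6.900e+10*7.998e-06)
      = 13.4129008/1655586 = 8.1016e-06

8.1016e-06 m


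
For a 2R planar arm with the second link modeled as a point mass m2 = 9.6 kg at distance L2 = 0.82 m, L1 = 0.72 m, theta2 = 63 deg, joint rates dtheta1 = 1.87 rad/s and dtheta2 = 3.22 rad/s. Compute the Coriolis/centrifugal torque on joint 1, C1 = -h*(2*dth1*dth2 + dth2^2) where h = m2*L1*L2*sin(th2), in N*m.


h = m2*L1*L2*sin(th2) = 9.6*0.72*0.82*sin(63 deg) = 5.050082
C1 = -h*(2*1.87*3.22 + 3.22^2) = -5.050082*22.4112 = -113.1784

-113.1784 N*m


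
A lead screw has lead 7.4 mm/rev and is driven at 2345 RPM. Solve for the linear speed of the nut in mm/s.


v = lead * (RPM/60) = 7.4*2345/60 = 289.2167

289.2167 mm/s


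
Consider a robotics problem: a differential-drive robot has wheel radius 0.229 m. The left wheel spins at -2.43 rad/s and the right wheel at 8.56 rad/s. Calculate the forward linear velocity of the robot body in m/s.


v = r*(wR + wL)/2 = 0.229*(8.56 + -2.43)/2 = 0.7019

0.7019 m/s


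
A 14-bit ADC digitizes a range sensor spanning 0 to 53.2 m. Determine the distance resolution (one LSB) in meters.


res = range / 2^n = 53.2/2^14 = 53.2/16384 = 0.0032

0.0032 m


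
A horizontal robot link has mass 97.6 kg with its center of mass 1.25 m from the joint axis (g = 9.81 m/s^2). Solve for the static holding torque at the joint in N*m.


tau = m*g*L = 97.6 * 9.81 * 1.25 = 1196.8200

1196.8200 N*m


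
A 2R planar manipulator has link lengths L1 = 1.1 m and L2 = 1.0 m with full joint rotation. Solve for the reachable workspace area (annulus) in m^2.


r_max = L1 + L2 = 2.1000, r_min = |L1 - L2| = 0.1000
A = pi*(r_max^2 - r_min^2) = pi*(4.4100 - 0.0100) = 13.8230

13.8230 m^2


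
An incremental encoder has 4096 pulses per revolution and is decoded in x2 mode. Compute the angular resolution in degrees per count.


resolution = 360 / (PPR * 2) = 360 / 8192 = 0.0439

0.0439 degrees


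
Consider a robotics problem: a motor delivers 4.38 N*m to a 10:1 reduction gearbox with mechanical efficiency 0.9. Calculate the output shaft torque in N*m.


tau_out = tau_in * N * eta = 4.38 * 10 * 0.9 = 39.4200

39.4200 N*m


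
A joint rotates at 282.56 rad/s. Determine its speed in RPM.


RPM = 282.56 * 60/(2*pi) = 2698.2492

2698.2492 RPM


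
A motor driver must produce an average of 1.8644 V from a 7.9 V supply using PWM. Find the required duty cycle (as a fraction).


D = V_avg/V_supply = 1.8644/7.9 = 0.2360

0.2360


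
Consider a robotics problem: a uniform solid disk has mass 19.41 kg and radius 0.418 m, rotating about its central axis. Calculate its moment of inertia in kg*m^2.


I = (1/2)*m*R^2 = 0.5*19.41*0.418^2 = 1.6957

1.6957 kg*m^2


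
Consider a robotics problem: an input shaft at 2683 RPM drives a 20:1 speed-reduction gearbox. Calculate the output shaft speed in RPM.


omega_out = omega_in / N = 2683 / 20 = 134.1500

134.1500 RPM


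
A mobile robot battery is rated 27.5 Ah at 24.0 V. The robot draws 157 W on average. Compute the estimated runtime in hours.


E = 27.5*24.0 = 660.0000 Wh
t = E/P = 660.0000/157 = 4.2038

4.2038 hours


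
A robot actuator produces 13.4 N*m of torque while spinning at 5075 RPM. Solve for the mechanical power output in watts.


omega = 5075 * 2*pi/60 = 531.452757 rad/s
P = tau * omega = 13.4 * 531.452757 = 7121.4669

7121.4669 W


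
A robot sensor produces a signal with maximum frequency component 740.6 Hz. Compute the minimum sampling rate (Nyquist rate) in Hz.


f_s,min = 2*f_max = 2*740.6 = 1481.2000

1481.2000 Hz


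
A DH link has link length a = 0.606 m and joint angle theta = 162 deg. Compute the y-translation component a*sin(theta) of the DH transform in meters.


a*sin(theta) = 0.606*sin(162 deg) = 0.1873

0.1873 m


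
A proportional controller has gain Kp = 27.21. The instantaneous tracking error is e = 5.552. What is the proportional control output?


u_P = Kp * e = 27.21 * 5.552 = 151.0699

151.0699


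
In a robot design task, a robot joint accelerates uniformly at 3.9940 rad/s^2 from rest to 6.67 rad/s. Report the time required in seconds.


t = delta_omega / alpha = 6.67 / 3.9940 = 1.6700

1.6700 s


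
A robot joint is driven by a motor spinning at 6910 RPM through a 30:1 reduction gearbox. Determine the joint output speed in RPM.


omega_joint = omega_motor / N = 6910 / 30 = 230.3333

230.3333 RPM


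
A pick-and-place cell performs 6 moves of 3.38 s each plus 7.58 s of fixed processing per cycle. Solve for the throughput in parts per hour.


T_cycle = 6*3.38 + 7.58 = 27.8600 s
rate = 3600/T = 129.2175

129.2175 parts/hour


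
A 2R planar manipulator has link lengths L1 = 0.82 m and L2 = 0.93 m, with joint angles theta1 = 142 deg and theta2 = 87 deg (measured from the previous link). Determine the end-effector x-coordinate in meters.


x = L1*cos(th1) + L2*cos(th1+th2) = 0.82*cos(142 deg) + 0.93*cos(229 deg) = -1.2563

-1.2563 m


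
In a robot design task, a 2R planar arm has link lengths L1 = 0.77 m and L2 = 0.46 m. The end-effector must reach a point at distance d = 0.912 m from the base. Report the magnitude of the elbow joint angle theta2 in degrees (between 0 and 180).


cos(th2) = (d^2 - L1^2 - L2^2)/(2*L1*L2) = (0.912^2 - 0.77^2 - 0.46^2)/(2*0.77*0.46) = 0.03845850
th2 = acos(0.03845850) = 87.7959 deg

87.7959 degrees


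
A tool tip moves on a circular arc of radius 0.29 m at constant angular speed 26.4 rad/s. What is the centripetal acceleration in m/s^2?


a_c = omega^2 * r = 26.4^2 * 0.29 = 202.1184

202.1184 m/s^2


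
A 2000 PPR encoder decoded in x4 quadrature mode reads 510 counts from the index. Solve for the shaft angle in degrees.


angle = counts * 360 / (PPR*4) = 510 * 360 / 8000 = 22.9500

22.9500 degrees


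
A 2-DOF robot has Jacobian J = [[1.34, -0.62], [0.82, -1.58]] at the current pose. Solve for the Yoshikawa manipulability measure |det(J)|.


det(J) = 1.34*-1.58 - (-0.62)*(0.82) = -1.6088
|det(J)| = 1.6088

1.6088


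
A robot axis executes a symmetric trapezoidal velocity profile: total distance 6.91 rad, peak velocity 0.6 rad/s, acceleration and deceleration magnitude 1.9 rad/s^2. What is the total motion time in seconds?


t_acc = v/a = 0.6/1.9 = 0.315789 s
d_acc = v^2/(2a) = 0.094737 rad (each ramp)
d_cruise = 6.91 - 2*0.094737 = 6.720526 rad
t_cruise = 6.720526/0.6 = 11.200877 s
t_total = 2*0.315789 + 11.200877 = 11.8325

11.8325 s


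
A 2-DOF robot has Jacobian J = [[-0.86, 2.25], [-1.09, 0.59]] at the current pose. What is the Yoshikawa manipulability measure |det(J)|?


det(J) = -0.86*0.59 - (2.25)*(-1.09) = 1.9451
|det(J)| = 1.9451

1.9451


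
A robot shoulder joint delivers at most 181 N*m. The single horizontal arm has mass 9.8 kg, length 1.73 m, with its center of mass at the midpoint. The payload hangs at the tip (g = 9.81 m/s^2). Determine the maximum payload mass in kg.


tau_arm = m_arm*g*(L/2) = 9.8*9.81*1.73/2 = 83.1594 N*m
tau_payload = tau_max - tau_arm = 181 - 83.1594 = 97.8406
m_payload = tau_payload / (g*L) = 97.8406 / (9.81*1.73) = 5.7651

5.7651 kg


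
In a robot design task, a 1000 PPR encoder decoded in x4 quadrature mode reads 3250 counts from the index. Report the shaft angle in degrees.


angle = counts * 360 / (PPR*4) = 3250 * 360 / 4000 = 292.5000

292.5000 degrees


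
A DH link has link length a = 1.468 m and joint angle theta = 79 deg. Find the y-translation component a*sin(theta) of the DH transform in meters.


a*sin(theta) = 1.468*sin(79 deg) = 1.4410

1.4410 m


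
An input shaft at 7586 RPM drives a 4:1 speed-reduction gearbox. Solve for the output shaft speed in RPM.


omega_out = omega_in / N = 7586 / 4 = 1896.5000

1896.5000 RPM


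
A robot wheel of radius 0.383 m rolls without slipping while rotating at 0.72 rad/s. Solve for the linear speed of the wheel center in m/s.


v = omega * r = 0.72 * 0.383 = 0.2758

0.2758 m/s


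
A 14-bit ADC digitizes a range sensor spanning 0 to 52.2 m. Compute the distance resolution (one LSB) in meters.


res = range / 2^n = 52.2/2^14 = 52.2/16384 = 0.0032

0.0032 m


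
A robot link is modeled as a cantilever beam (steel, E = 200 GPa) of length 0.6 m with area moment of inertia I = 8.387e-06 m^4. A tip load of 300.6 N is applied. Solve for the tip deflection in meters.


delta = F*L^3/(3*E*I) = 300.6*0.6^3/(3*2.000e+11*8.387e-06)
      = 64.9296/5032200 = 1.2903e-05

1.2903e-05 m


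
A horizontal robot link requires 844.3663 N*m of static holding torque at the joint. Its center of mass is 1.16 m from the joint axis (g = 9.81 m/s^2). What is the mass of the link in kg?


m = tau / (g*L) = 844.3663 / (9.81 * 1.16) = 74.2000

74.2000 kg


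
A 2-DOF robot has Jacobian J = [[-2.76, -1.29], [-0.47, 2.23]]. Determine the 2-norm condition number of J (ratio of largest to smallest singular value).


JJ^T eigenvalues: trace(JJ^T) = 14.4755, det(JJ^T) = det(J)^2 = 45.71247321
s_max^2 = (14.4755 + sqrt(26.69020741))/2 = 9.82087831
s_min^2 = (14.4755 - sqrt(26.69020741))/2 = 4.65462169
kappa = s_max/s_min = sqrt(9.82087831/4.65462169) = 1.4526

1.4526


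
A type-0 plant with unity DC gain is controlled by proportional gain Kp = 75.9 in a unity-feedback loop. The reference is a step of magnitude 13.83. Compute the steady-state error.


e_ss = R/(1 + Kp) = 13.83/(1 + 75.9) = 13.83/76.9000 = 0.1798

0.1798


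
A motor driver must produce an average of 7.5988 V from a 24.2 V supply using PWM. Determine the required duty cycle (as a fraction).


D = V_avg/V_supply = 7.5988/24.2 = 0.3140

0.3140


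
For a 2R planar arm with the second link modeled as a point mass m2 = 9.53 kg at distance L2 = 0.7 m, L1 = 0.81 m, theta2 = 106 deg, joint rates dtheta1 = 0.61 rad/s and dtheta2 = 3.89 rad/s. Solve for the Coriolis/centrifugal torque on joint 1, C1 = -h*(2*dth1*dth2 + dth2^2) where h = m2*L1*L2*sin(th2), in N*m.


h = m2*L1*L2*sin(th2) = 9.53*0.81*0.7*sin(106 deg) = 5.194187
C1 = -h*(2*0.61*3.89 + 3.89^2) = -5.194187*19.8779 = -103.2495

-103.2495 N*m


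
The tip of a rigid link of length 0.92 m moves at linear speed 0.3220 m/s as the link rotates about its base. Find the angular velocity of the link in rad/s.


omega = v / L = 0.3220 / 0.92 = 0.3500

0.3500 rad/s


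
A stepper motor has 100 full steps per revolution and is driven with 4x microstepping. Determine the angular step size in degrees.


step = 360/(100*4) = 360/400 = 0.9000

0.9000 degrees


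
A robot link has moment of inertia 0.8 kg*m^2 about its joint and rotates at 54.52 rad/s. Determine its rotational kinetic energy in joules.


KE = (1/2)*I*omega^2 = 0.5*0.8*54.52^2 = 1188.9722

1188.9722 J


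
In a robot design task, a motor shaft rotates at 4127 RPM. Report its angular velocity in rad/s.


omega = 4127 * 2*pi/60 = 432.1784

432.1784 rad/s


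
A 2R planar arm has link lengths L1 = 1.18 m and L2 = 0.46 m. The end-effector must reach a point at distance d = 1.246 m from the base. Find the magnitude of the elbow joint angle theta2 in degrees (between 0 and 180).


cos(th2) = (d^2 - L1^2 - L2^2)/(2*L1*L2) = (1.246^2 - 1.18^2 - 0.46^2)/(2*1.18*0.46) = -0.04742447
th2 = acos(-0.04742447) = 92.7182 deg

92.7182 degrees


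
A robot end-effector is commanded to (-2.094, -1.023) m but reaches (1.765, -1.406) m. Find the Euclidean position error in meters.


dx = 1.765 - (-2.094) = 3.8590, dy = -1.406 - (-1.023) = -0.3830
err = sqrt(14.891881 + 0.146689) = 3.8780

3.8780 m


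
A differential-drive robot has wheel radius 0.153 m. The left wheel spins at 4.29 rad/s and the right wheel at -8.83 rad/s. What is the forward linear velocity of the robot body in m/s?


v = r*(wR + wL)/2 = 0.153*(-8.83 + 4.29)/2 = -0.3473

-0.3473 m/s


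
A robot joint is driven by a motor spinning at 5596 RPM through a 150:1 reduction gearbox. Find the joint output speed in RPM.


omega_joint = omega_motor / N = 5596 / 150 = 37.3067

37.3067 RPM


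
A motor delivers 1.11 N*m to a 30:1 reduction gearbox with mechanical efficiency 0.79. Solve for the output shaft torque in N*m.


tau_out = tau_in * N * eta = 1.11 * 30 * 0.79 = 26.3070

26.3070 N*m


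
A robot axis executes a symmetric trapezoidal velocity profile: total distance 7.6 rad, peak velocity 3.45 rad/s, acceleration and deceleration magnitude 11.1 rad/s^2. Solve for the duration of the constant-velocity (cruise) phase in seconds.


t_acc = v/a = 0.310811 s, d_acc = v^2/(2a) = 0.536149 rad each
d_cruise = 7.6 - 2*0.536149 = 6.527702 rad
t_cruise = d_cruise/v = 6.527702/3.45 = 1.8921

1.8921 s


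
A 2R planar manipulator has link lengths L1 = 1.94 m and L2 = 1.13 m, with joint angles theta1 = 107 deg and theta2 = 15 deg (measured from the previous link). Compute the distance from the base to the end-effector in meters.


x = L1*cos(th1) + L2*cos(th1+th2) = -1.166010
y = L1*sin(th1) + L2*sin(th1+th2) = 2.813526
d = sqrt(x^2 + y^2) = sqrt(1.359579 + 7.915929) = 3.0456

3.0456 m


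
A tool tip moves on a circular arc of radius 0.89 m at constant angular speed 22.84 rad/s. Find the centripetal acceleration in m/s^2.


a_c = omega^2 * r = 22.84^2 * 0.89 = 464.2824

464.2824 m/s^2


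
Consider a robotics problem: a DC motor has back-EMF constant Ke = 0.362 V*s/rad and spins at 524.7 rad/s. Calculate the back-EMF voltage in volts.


V_emf = Ke * omega = 0.362*524.7 = 189.9414

189.9414 V


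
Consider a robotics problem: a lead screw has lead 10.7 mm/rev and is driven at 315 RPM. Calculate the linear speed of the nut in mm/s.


v = lead * (RPM/60) = 10.7*315/60 = 56.1750

56.1750 mm/s


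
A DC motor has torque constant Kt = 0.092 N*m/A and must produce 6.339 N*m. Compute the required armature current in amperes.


I = tau / Kt = 6.339/0.092 = 68.9022

68.9022 A


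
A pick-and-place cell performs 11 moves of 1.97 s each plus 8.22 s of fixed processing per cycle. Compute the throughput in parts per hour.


T_cycle = 11*1.97 + 8.22 = 29.8900 s
rate = 3600/T = 120.4416

120.4416 parts/hour


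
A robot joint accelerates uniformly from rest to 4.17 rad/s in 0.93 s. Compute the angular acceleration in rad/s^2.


alpha = delta_omega / t = 4.17 / 0.93 = 4.4839

4.4839 rad/s^2
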